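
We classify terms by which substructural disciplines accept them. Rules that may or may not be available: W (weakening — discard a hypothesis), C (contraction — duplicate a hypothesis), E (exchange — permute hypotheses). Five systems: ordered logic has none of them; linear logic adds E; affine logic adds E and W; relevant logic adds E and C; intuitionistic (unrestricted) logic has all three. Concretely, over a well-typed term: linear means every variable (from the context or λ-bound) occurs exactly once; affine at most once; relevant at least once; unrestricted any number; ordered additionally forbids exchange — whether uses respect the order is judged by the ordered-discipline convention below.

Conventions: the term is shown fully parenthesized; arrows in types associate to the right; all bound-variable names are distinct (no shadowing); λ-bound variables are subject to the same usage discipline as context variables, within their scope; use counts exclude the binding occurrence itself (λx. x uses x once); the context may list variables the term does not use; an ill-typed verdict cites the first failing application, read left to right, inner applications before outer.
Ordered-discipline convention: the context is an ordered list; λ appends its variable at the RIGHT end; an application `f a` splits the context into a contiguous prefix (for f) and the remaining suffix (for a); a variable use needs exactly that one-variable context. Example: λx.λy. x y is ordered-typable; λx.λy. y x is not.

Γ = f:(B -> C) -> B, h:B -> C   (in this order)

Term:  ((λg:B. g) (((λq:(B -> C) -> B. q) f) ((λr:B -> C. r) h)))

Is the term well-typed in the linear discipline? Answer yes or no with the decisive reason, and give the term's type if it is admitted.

yes — single use per variable (f, h, g, q, r); term : B
counts: f=1; h=1; g [bound]=1; q [bound]=1; r [bound]=1
left-to-right use order: g, q, f, r, h
typing: well-typed at B
across the five disciplines: ordered ✓, linear ✓, affine ✓, relevant ✓, unrestricted ✓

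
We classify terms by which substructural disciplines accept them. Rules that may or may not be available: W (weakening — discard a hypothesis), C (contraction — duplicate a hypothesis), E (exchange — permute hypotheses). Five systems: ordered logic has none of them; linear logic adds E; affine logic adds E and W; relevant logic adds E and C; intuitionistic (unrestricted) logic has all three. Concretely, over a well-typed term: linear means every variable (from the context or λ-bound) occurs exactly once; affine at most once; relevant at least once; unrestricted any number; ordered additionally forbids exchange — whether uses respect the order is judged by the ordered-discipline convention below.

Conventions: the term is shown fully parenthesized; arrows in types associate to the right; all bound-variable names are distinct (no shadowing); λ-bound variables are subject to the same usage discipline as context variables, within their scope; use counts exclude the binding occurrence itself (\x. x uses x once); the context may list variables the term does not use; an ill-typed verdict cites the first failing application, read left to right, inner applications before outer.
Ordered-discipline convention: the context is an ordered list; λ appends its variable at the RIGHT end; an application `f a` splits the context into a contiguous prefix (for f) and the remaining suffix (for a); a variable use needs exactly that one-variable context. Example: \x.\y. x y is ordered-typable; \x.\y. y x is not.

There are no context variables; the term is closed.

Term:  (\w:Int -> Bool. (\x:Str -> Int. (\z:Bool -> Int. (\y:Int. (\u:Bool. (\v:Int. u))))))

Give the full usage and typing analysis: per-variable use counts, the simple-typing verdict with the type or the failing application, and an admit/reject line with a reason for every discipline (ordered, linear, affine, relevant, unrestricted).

counts: w [bound]: 0; x [bound]: 0; z [bound]: 0; y [bound]: 0; u [bound]: 1; v [bound]: 0
use order (left to right): u
typing: ✓ — (Int -> Bool) -> (Str -> Int) -> (Bool -> Int) -> Int -> Bool -> Int -> Bool
ordered: ✗ — needs weakening: w, x, z, y, v unused
linear: ✗ — needs weakening: w, x, z, y, v unused
affine: ✓ — none of w, x, z, y, u, v used more than once
relevant: ✗ — needs weakening: w, x, z, y, v unused
unrestricted: ✓ — type-checks ((Int -> Bool) -> (Str -> Int) -> (Bool -> Int) -> Int -> Bool -> Int -> Bool) and nothing is barred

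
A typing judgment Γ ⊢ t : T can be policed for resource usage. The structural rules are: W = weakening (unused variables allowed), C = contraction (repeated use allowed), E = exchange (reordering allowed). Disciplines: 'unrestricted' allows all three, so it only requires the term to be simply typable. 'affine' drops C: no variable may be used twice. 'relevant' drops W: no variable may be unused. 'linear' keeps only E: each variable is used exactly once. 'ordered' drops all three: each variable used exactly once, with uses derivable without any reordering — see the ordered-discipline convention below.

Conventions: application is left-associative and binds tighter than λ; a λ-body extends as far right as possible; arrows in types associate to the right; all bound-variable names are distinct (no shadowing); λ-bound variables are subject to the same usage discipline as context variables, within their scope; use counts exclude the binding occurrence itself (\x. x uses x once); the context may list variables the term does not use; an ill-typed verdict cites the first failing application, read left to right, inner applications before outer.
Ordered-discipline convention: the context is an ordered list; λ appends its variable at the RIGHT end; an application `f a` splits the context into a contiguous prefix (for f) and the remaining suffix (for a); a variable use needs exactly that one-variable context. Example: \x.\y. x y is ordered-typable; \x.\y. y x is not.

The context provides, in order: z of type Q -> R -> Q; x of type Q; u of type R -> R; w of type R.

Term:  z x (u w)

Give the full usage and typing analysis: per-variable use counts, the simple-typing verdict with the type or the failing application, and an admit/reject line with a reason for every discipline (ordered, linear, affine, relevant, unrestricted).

usage: z: 1×, x: 1×, u: 1×, w: 1×
order of uses: z, x, u, w
typing: ✓ — Q
ordered ✓ (z, x, u, w: once each, no exchange needed)
linear ✓ (single use per variable (z, x, u, w))
affine ✓ (no duplicate uses among z, x, u, w)
relevant ✓ (every one of z, x, u, w appears)
unrestricted ✓ (type-checks (Q) and nothing is barred)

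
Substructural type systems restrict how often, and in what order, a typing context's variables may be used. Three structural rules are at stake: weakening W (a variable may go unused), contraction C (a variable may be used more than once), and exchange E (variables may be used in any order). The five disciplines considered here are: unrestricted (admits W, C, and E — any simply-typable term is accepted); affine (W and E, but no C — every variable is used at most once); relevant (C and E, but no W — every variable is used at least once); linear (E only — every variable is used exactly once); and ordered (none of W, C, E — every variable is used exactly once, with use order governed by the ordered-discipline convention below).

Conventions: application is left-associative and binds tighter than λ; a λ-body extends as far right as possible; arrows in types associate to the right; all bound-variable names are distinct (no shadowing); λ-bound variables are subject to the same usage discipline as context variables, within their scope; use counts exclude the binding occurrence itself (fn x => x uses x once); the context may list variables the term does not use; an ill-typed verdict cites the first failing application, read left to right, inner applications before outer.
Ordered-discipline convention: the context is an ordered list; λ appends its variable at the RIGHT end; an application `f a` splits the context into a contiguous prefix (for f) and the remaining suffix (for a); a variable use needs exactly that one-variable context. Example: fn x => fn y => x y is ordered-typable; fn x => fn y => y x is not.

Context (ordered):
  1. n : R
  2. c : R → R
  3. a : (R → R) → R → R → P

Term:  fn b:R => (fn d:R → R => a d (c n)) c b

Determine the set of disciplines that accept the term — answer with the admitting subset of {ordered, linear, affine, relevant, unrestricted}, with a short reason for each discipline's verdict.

admitted by: relevant, unrestricted
use counts: n: 1; c: 2; a: 1; b [bound]: 1; d [bound]: 1
use order (left to right): a, d, c, n, c, b
typing: well-typed at R → P
ordered: ✗, needs contraction — c ×2
linear: ✗, needs contraction — c ×2
affine: ✗, needs contraction — c ×2
relevant: ✓, n, c, a, b, d: all used, weakening unneeded
unrestricted: ✓, simply typable at R → P; W, C, E all held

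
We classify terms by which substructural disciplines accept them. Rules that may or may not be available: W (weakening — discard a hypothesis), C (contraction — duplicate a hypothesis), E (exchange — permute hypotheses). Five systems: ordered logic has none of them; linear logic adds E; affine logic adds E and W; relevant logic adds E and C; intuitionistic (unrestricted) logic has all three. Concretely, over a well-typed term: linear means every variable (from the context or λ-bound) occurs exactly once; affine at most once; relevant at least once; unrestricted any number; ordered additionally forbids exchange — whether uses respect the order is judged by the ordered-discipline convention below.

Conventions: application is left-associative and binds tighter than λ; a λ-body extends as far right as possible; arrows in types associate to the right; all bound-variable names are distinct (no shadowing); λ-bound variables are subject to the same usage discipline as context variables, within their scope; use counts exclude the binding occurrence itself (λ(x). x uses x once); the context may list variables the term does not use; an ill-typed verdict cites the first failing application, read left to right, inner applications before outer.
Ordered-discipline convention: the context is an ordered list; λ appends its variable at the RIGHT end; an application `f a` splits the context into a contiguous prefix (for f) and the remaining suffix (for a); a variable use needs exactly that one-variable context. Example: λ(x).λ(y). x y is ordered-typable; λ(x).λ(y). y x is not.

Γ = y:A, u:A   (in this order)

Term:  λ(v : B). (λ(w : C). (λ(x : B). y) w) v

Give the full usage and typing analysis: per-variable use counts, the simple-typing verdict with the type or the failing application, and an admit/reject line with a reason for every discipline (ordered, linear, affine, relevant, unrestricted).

usage: y ×1; u ×0; v (bound) ×1; w (bound) ×1; x (bound) ×0
left-to-right use order: y, w, v
typing: ill-typed: argument of type C where B is required
ordered: ✗ — the type mismatch rejects it
linear: ✗ — not simply typable
affine: ✗ — fails simple typing
relevant: ✗ — a type mismatch blocks all five
unrestricted: ✗ — the type mismatch rejects it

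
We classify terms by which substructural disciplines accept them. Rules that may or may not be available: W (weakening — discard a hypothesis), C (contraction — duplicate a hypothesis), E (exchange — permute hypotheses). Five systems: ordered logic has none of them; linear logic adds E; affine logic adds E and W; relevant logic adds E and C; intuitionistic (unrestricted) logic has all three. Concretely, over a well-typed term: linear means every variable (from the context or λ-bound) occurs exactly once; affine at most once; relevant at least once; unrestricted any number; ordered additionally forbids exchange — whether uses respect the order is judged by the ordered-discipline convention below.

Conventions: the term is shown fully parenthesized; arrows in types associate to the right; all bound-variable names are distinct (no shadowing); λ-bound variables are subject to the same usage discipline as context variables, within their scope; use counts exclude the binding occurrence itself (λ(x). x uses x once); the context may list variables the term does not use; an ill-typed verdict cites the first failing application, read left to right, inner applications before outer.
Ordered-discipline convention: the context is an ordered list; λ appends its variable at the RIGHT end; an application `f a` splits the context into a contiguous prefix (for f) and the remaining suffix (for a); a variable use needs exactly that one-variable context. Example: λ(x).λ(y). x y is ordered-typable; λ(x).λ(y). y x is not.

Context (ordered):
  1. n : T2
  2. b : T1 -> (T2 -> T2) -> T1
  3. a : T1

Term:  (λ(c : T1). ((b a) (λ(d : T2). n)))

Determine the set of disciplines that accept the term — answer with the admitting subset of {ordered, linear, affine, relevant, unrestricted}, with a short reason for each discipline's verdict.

admitting disciplines: affine, unrestricted
use counts: n: 1×; b: 1×; a: 1×; c (λ-bound): 0×; d (λ-bound): 0×
left-to-right use order: b, a, n
typing: the term checks, with type T1 -> T1
ordered ✗ (needs weakening: c, d unused)
linear ✗ (needs weakening: c, d unused)
affine ✓ (n, b, a, c, d: no repeats, contraction unneeded)
relevant ✗ (needs weakening: c, d unused)
unrestricted ✓ (simply typable at T1 -> T1; W, C, E all held)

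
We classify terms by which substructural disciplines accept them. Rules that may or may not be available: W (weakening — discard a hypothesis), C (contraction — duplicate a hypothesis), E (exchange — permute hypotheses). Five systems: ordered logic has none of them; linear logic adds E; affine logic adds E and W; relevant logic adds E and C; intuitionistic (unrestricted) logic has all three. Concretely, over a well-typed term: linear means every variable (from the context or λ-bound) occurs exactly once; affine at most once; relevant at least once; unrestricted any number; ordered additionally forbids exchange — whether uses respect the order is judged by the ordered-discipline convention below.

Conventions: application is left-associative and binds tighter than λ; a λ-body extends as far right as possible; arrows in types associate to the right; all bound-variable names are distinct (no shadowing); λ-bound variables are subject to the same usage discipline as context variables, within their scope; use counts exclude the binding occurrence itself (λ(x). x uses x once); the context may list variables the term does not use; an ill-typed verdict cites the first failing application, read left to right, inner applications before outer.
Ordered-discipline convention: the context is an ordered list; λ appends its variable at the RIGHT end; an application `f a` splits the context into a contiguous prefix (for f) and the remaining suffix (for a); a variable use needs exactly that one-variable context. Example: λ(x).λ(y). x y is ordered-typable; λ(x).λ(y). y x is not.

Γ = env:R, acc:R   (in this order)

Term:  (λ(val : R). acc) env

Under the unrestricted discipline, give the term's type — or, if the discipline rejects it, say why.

term : R
use counts: env ×1, acc ×1, val (bound) ×0
order of uses: acc, env
typing: well-typed at R
summary: ordered ✗ | linear ✗ | affine ✓ | relevant ✗ | unrestricted ✓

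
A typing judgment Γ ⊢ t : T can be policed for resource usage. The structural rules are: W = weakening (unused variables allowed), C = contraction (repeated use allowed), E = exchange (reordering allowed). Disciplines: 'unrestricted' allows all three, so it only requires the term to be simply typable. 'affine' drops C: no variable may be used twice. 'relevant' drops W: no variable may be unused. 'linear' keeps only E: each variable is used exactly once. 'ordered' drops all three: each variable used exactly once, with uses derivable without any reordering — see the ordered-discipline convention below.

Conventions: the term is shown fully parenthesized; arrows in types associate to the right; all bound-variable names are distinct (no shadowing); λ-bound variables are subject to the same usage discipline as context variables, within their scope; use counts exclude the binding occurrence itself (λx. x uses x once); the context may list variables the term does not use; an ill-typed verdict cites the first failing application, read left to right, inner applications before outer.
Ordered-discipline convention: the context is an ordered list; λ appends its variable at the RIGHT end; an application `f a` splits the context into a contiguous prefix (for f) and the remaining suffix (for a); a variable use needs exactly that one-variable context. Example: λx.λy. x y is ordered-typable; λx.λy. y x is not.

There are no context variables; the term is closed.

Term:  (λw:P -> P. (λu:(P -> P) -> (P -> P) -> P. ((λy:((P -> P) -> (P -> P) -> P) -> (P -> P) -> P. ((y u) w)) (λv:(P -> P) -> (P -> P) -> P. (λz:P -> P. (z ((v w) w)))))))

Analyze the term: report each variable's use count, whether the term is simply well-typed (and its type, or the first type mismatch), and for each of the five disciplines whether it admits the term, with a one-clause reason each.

counts: w (λ-bound): 3×, u (λ-bound): 1×, y (λ-bound): 1×, v (λ-bound): 1×, z (λ-bound): 1×
uses in reading order: y, u, w, z, v, w, w
typing: the term checks, with type (P -> P) -> ((P -> P) -> (P -> P) -> P) -> P
ordered: ✗, repeated use of w ×3
linear: ✗, repeated use of w ×3
affine: ✗, repeated use of w ×3
relevant: ✓, none of w, u, y, v, z goes unused
unrestricted: ✓, simply typable at (P -> P) -> ((P -> P) -> (P -> P) -> P) -> P; W, C, E all held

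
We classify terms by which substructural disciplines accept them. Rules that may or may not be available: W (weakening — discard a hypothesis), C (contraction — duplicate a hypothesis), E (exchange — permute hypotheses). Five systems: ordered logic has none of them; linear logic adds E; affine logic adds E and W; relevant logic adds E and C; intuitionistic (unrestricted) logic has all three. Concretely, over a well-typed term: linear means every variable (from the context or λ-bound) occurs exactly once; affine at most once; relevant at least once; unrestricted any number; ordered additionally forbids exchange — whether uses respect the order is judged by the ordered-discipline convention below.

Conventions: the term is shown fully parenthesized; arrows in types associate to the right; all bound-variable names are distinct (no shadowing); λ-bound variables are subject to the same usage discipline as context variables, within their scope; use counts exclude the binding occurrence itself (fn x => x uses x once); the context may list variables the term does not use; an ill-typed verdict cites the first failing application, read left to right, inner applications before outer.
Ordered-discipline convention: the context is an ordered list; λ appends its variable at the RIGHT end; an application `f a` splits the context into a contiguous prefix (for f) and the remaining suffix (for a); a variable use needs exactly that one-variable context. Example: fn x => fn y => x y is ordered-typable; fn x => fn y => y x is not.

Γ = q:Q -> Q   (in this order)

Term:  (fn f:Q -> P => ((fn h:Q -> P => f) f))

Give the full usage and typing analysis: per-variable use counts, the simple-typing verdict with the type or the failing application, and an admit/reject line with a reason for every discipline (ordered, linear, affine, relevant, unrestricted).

use counts: q: 0×, f (λ-bound): 2×, h (λ-bound): 0×
order of uses: f, f
typing: ✓ — (Q -> P) -> Q -> P
ordered: ✗ — f ×2 used more than once (contraction); needs weakening: q, h unused
linear: ✗ — f ×2 used more than once (contraction); needs weakening: q, h unused
affine: ✗ — f ×2 used more than once (contraction)
relevant: ✗ — needs weakening: q, h unused
unrestricted: ✓ — well-typed at (Q -> P) -> Q -> P; no restrictions here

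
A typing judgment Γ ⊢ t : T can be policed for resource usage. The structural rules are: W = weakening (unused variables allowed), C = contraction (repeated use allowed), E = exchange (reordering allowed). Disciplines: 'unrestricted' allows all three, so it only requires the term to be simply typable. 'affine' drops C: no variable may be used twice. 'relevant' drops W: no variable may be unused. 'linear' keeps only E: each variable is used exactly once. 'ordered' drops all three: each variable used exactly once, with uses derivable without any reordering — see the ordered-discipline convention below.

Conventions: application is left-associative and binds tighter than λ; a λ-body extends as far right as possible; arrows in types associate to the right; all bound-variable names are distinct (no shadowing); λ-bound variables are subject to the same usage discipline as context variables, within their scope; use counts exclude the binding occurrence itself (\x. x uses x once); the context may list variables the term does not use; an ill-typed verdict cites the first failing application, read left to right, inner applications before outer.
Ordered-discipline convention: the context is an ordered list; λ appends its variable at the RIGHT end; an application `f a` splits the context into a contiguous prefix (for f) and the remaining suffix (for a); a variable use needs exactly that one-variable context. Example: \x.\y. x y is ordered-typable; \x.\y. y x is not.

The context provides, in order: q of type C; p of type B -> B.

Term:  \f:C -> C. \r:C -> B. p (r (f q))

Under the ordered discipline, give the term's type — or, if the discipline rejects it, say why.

not well-typed under ordered — no contiguous prefix/suffix split fits p, r, f, q
variable uses: q ×1; p ×1; f [bound] ×1; r [bound] ×1
order of uses: p, r, f, q
typing: well-typed at (C -> C) -> (C -> B) -> B
across the five disciplines: ordered ✗; linear ✓; affine ✓; relevant ✓; unrestricted ✓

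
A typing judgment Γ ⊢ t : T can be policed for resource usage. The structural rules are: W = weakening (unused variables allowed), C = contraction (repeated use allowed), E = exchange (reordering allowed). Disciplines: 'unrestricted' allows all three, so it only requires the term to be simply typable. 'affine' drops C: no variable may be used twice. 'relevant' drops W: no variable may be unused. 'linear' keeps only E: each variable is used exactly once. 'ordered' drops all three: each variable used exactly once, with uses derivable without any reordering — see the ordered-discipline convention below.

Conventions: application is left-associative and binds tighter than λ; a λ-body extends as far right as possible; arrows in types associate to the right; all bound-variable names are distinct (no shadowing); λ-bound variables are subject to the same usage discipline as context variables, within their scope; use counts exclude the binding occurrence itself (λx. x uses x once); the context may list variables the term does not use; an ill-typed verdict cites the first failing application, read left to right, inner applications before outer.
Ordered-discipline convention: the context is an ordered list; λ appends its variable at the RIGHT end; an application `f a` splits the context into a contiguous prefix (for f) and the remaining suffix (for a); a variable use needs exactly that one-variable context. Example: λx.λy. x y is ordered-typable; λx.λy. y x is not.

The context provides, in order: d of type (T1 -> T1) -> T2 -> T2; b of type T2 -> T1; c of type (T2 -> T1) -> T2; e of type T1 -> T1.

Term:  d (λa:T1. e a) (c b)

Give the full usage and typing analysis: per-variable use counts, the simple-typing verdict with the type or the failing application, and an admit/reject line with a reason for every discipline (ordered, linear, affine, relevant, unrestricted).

usage: d: 1; b: 1; c: 1; e: 1; a (bound): 1
order of uses: d, e, a, c, b
typing: ✓ — T2
ordered: ✗ — no contiguous prefix/suffix split fits d, e, a, c, b
linear: ✓ — single use per variable (d, b, c, e, a)
affine: ✓ — at most one use each (d, b, c, e, a)
relevant: ✓ — d, b, c, e, a: all used, weakening unneeded
unrestricted: ✓ — simply typable at T2; W, C, E all held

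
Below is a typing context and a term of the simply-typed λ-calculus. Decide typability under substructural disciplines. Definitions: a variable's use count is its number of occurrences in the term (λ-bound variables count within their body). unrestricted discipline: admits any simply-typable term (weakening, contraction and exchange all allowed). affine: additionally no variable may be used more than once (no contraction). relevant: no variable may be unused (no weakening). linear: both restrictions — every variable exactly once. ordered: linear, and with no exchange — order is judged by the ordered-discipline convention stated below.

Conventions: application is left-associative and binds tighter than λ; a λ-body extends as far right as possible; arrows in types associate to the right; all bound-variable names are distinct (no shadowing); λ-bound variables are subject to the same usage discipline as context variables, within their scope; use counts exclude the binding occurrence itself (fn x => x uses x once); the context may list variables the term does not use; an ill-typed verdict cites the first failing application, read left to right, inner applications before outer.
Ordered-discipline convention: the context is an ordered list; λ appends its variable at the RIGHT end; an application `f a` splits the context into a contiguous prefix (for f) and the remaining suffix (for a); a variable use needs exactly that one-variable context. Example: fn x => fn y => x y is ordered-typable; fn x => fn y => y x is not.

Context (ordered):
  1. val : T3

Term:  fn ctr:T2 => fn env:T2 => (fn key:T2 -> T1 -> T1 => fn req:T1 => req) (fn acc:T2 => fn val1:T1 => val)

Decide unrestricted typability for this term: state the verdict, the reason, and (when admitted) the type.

no — fails simple typing
use counts: val: 1; ctr (λ-bound): 0; env (λ-bound): 0; key (λ-bound): 0; req (λ-bound): 1; acc (λ-bound): 0; val1 (λ-bound): 0
uses in reading order: req, val
typing: ill-typed: an argument T2 -> T1 -> T3 mismatches the expected T2 -> T1 -> T1
all disciplines: ordered ✗, linear ✗, affine ✗, relevant ✗, unrestricted ✗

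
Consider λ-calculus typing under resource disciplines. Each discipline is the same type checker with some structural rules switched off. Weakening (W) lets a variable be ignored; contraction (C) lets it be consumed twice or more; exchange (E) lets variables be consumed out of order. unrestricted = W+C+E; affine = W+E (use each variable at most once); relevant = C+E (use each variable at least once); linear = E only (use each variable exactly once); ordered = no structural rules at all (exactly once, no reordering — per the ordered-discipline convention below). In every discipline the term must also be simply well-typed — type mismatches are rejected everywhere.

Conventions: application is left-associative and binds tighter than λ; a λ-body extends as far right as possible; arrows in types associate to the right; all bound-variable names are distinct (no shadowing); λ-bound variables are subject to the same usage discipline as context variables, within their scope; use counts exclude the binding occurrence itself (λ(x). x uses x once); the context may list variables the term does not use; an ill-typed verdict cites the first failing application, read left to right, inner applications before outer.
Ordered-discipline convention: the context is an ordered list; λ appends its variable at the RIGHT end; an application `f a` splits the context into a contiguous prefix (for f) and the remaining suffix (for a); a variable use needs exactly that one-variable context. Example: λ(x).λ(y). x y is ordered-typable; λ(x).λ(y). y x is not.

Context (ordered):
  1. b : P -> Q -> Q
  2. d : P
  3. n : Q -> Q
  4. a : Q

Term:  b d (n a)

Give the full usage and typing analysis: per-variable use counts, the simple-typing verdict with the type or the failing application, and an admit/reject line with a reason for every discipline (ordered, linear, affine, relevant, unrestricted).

counts: b=1, d=1, n=1, a=1
uses in reading order: b, d, n, a
typing: well-typed — term : Q
ordered: ✓ — b, d, n, a once each; derivable with no W/C/E
linear: ✓ — exactly-once usage across b, d, n, a
affine: ✓ — none of b, d, n, a used more than once
relevant: ✓ — at least one use each (b, d, n, a)
unrestricted: ✓ — well-typed at Q; no restrictions here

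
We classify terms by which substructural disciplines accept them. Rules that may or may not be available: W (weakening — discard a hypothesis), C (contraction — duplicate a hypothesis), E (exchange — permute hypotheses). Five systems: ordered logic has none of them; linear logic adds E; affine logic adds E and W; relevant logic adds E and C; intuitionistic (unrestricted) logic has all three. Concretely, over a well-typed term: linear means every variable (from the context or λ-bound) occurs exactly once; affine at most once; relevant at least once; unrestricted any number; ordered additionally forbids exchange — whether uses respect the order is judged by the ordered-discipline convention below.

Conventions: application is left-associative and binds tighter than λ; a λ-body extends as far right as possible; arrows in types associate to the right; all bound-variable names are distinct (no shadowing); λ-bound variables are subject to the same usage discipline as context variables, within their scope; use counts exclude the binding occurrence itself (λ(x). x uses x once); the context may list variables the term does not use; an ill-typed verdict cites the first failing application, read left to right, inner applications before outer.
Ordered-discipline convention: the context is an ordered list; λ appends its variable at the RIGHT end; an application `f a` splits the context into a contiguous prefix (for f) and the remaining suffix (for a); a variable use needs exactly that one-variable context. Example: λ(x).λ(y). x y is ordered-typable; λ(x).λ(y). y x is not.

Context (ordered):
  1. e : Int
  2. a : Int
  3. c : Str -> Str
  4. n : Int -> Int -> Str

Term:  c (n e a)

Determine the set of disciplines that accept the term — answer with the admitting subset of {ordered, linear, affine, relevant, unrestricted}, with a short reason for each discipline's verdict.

admitting disciplines: linear, affine, relevant, unrestricted
counts: e: 1; a: 1; c: 1; n: 1
left-to-right use order: c, n, e, a
typing: ✓ — Str
ordered: ✗, use order c, n, e, a needs exchange
linear: ✓, single use per variable (e, a, c, n)
affine: ✓, at most one use each (e, a, c, n)
relevant: ✓, every one of e, a, c, n appears
unrestricted: ✓, typability at Str is all that's needed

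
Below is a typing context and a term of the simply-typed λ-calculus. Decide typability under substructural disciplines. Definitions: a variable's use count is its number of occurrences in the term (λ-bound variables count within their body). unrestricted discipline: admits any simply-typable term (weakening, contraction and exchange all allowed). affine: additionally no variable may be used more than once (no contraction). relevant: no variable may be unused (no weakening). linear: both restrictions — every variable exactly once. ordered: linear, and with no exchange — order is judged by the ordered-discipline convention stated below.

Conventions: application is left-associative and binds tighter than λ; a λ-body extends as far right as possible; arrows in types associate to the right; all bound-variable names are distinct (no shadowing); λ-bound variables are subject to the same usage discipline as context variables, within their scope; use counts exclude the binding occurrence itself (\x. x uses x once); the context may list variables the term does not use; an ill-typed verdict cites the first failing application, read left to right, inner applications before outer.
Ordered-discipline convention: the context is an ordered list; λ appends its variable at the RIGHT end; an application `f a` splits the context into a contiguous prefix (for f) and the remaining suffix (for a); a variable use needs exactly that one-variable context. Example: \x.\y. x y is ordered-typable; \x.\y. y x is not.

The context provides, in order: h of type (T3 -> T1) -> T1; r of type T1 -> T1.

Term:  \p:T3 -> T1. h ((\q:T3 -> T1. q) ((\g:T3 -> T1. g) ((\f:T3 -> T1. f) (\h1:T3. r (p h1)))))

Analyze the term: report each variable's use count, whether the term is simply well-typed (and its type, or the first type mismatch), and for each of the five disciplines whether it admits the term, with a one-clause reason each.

variable uses: h ×1; r ×1; p (bound) ×1; q (bound) ×1; g (bound) ×1; f (bound) ×1; h1 (bound) ×1
left-to-right use order: h, q, g, f, r, p, h1
typing: ✓ — (T3 -> T1) -> T1
ordered: ✓, h, r, p, q, g, f, h1 once each; derivable with no W/C/E
linear: ✓, single use per variable (h, r, p, q, g, f, h1)
affine: ✓, no duplicate uses among h, r, p, q, g, f, h1
relevant: ✓, h, r, p, q, g, f, h1: all used, weakening unneeded
unrestricted: ✓, typability at (T3 -> T1) -> T1 is all that's needed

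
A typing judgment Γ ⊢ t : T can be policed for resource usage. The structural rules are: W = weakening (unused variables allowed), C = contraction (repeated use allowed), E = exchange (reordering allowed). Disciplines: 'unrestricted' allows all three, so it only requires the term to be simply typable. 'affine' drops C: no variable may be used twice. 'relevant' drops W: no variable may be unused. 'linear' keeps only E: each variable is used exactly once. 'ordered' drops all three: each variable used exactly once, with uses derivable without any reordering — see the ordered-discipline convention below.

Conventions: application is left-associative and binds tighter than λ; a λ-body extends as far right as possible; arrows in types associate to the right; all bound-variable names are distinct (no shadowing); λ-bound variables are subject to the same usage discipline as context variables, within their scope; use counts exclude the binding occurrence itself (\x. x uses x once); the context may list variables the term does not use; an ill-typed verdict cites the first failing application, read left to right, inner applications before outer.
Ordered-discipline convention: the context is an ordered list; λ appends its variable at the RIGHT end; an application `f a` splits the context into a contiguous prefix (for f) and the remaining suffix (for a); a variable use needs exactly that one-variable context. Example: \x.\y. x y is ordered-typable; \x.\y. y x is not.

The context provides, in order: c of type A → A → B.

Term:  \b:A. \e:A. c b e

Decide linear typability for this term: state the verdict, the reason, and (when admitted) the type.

yes — exactly-once usage across c, b, e; term : A → A → B
variable uses: c: 1; b [bound]: 1; e [bound]: 1
order of uses: c, b, e
typing: well-typed — term : A → A → B
all disciplines: ordered ✓ | linear ✓ | affine ✓ | relevant ✓ | unrestricted ✓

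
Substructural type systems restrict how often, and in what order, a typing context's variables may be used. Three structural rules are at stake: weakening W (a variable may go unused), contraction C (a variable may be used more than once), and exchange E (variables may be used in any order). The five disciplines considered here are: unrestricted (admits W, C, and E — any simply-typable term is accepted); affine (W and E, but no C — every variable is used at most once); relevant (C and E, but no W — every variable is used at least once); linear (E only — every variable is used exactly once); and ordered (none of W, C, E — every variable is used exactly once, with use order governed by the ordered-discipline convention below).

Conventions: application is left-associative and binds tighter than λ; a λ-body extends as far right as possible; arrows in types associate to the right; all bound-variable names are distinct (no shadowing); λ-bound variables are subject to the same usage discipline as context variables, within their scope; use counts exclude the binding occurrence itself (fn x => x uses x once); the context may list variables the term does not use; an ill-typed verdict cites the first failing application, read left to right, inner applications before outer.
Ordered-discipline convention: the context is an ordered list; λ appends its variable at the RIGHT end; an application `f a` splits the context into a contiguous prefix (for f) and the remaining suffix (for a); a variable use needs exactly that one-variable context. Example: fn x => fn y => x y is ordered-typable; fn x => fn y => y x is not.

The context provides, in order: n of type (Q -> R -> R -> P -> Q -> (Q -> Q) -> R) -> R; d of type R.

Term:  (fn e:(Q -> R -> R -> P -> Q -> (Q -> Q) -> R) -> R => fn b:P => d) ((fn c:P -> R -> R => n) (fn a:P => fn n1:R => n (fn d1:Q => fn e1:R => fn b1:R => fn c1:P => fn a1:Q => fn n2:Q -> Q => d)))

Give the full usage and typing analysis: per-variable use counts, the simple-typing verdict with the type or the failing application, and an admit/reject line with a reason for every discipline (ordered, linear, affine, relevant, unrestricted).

use counts: n=2, d=2, e [bound]=0, b [bound]=0, c [bound]=0, a [bound]=0, n1 [bound]=0, d1 [bound]=0, e1 [bound]=0, b1 [bound]=0, c1 [bound]=0, a1 [bound]=0, n2 [bound]=0
use order (left to right): d, n, n, d
typing: well-typed at P -> R
ordered ✗ (uses contraction: n ×2, d ×2; e, b, c, a, n1, d1, e1, b1, c1, a1, n2 never used (weakening))
linear ✗ (uses contraction: n ×2, d ×2; e, b, c, a, n1, d1, e1, b1, c1, a1, n2 never used (weakening))
affine ✗ (uses contraction: n ×2, d ×2)
relevant ✗ (e, b, c, a, n1, d1, e1, b1, c1, a1, n2 never used (weakening))
unrestricted ✓ (well-typed at P -> R; no restrictions here)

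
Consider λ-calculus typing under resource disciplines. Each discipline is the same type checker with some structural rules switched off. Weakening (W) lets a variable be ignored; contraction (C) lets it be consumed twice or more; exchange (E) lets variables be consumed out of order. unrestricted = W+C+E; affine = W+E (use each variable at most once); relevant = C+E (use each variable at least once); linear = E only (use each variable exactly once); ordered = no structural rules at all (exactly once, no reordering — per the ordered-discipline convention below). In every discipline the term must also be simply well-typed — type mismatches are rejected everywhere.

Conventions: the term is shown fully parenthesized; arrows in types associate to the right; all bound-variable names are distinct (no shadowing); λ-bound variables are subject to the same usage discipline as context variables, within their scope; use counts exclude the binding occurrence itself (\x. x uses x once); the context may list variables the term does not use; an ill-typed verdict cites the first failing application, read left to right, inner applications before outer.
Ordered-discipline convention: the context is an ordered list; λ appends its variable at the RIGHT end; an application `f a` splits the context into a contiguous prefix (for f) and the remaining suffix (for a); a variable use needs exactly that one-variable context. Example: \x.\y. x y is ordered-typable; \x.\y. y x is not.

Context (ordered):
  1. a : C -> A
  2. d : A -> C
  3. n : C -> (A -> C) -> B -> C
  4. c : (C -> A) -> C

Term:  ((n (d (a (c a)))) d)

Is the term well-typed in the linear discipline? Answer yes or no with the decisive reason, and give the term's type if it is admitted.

no — needs contraction — a ×2, d ×2
counts: a: 2; d: 2; n: 1; c: 1
use order (left to right): n, d, a, c, a, d
typing: the term checks, with type B -> C
per-discipline verdicts: ordered ✗ | linear ✗ | affine ✗ | relevant ✓ | unrestricted ✓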